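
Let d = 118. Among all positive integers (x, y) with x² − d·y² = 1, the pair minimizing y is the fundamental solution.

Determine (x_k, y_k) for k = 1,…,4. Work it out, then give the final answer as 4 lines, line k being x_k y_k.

306917 28254
188396089777 17343265836
115643925371868101 10645886241146970
70986173286526887819457 6534806934930865917144

√118 = [10; 1,6,3,2,10,2,3,6,1,20, …], period ℓ=10 (even) → k=9
k=0  a_k=10  p_k/q_k = 10/1
k=1  a_k=1  p_k/q_k = 11/1
k=2  a_k=6  p_k/q_k = 76/7
…
k=4  a_k=2  p_k/q_k = 554/51
k=5  a_k=10  p_k/q_k = 5779/532
k=6  a_k=2  p_k/q_k = 12112/1115
k=7  a_k=3  p_k/q_k = 42115/3877
k=8  a_k=6  p_k/q_k = 264802/24377
k=9  a_k=1  p_k/q_k = 306917/28254
fundamental: x₁=306917, y₁=28254  (since 94198044889 − 118·798288516 = 1)
(x_2, y_2) = (306917·306917 + 118·28254·28254, 306917·28254 + 28254·306917) = (188396089777, 17343265836)
(x_3, y_3) = (306917·188396089777 + 118·28254·17343265836, 306917·17343265836 + 28254·188396089777) = (115643925371868101, 10645886241146970)
(x_4, y_4) = (306917·115643925371868101 + 118·28254·10645886241146970, 306917·10645886241146970 + 28254·115643925371868101) = (70986173286526887819457, 6534806934930865917144)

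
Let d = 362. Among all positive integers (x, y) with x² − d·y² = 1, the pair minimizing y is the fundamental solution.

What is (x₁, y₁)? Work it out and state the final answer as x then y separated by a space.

[19; 38] for √362; ℓ=1 ⇒ convergent index 1
i=0: a=19 ⇒ p=19, q=1
i=1: a=38 ⇒ p=723, q=38
fundamental: x₁=723, y₁=38  (since 522729 − 362·1444 = 1)

723 38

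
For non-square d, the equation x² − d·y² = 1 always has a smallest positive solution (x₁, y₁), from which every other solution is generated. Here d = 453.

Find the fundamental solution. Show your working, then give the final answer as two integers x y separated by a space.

1653751 77700

[21; 3,1,1,10,14,10,1,1,3,42] for √453; ℓ=10 ⇒ convergent index 9
k=0  a_k=21  p_k/q_k = 21/1
…
k=2  a_k=1  p_k/q_k = 85/4
…
k=5  a_k=14  p_k/q_k = 22199/1043
k=6  a_k=10  p_k/q_k = 223565/10504
…
k=8  a_k=1  p_k/q_k = 469329/22051
k=9  a_k=3  p_k/q_k = 1653751/77700
(x₁, y₁) = (1653751, 77700);  1653751² − 453·77700² = 1 ✓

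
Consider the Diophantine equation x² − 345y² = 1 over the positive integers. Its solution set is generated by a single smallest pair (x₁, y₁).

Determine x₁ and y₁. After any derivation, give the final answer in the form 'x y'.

6761 364

√345 → a₀=18, period (1,1,2,1,6,1,2,1,1,36); ℓ=10 even so k=9
step 0: (18, 1)  from 18·(1,0) + (0,1)
…
step 5: (873, 47)  from 6·(130,7) + (93,5)
…
step 7: (2879, 155)  from 2·(1003,54) + (873,47)
step 8: (3882, 209)  from 1·(2879,155) + (1003,54)
step 9: (6761, 364)  from 1·(3882,209) + (2879,155)
→ (6761, 364).  Check: 6761²=45711121, 345·364²=45711120, difference 1.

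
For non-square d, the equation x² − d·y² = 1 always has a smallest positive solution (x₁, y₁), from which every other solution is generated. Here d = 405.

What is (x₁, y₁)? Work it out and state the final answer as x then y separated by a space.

161 8

[20; 8,40] for √405; ℓ=2 ⇒ convergent index 1
step 0: (20, 1)  from 20·(1,0) + (0,1)
step 1: (161, 8)  from 8·(20,1) + (1,0)
fundamental: x₁=161, y₁=8  (since 25921 − 405·64 = 1)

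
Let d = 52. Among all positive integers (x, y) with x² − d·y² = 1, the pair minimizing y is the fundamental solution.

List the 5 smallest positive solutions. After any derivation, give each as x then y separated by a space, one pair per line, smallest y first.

d=52: √d = [7; 4,1,2,1,4,14] (ℓ=6, even), read p_5/q_5
step 0: (7, 1)  from 7·(1,0) + (0,1)
…
step 4: (137, 19)  from 1·(101,14) + (36,5)
step 5: (649, 90)  from 4·(137,19) + (101,14)
fundamental: x₁=649, y₁=90  (since 421201 − 52·8100 = 1)
(x_2, y_2) = (649·649 + 52·90·90, 649·90 + 90·649) = (842401, 116820)
(x_3, y_3) = (649·842401 + 52·90·116820, 649·116820 + 90·842401) = (1093435849, 151632270)
(x_4, y_4) = (649·1093435849 + 52·90·151632270, 649·151632270 + 90·1093435849) = (1419278889601, 196818569640)
(x_5, y_5) = (649·1419278889601 + 52·90·196818569640, 649·196818569640 + 90·1419278889601) = (1842222905266249, 255470351760450)

649 90
842401 116820
1093435849 151632270
1419278889601 196818569640
1842222905266249 255470351760450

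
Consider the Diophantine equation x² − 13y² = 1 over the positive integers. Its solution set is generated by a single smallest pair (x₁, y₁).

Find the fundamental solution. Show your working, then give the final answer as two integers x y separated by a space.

649 180

√13 → a₀=3, period (1,1,1,1,6); ℓ=5 odd so k=9
a_0=3:  p_0=3·1+0=3,  q_0=3·0+1=1
a_1=1:  p_1=1·3+1=4,  q_1=1·1+0=1
a_2=1:  p_2=1·4+3=7,  q_2=1·1+1=2
a_3=1:  p_3=1·7+4=11,  q_3=1·2+1=3
a_4=1:  p_4=1·11+7=18,  q_4=1·3+2=5
a_5=6:  p_5=6·18+11=119,  q_5=6·5+3=33
…
a_8=1:  p_8=1·256+137=393,  q_8=1·71+38=109
a_9=1:  p_9=1·393+256=649,  q_9=1·109+71=180
fundamental: x₁=649, y₁=180  (since 421201 − 13·32400 = 1)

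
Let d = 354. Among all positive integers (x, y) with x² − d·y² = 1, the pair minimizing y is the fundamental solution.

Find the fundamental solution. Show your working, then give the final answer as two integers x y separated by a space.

258065 13716

√354 = [18; 1,4,2,2,18,2,2,4,1,36, …], period ℓ=10 (even) → k=9
step 0: (18, 1)  from 18·(1,0) + (0,1)
step 1: (19, 1)  from 1·(18,1) + (1,0)
step 2: (94, 5)  from 4·(19,1) + (18,1)
…
step 4: (508, 27)  from 2·(207,11) + (94,5)
…
step 6: (19210, 1021)  from 2·(9351,497) + (508,27)
…
step 8: (210294, 11177)  from 4·(47771,2539) + (19210,1021)
step 9: (258065, 13716)  from 1·(210294,11177) + (47771,2539)
→ (258065, 13716).  Check: 258065²=66597544225, 354·13716²=66597544224, difference 1.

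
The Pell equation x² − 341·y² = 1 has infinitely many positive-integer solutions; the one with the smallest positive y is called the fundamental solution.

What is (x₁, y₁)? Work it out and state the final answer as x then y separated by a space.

√341 → a₀=18, period (2,6,1,8,2,…,6,2,36); ℓ=14 even so k=13
a_0=18:  p_0=18·1+0=18,  q_0=18·0+1=1
a_1=2:  p_1=2·18+1=37,  q_1=2·1+0=2
…
a_3=1:  p_3=1·240+37=277,  q_3=1·13+2=15
…
a_5=2:  p_5=2·2456+277=5189,  q_5=2·133+15=281
a_6=1:  p_6=1·5189+2456=7645,  q_6=1·281+133=414
a_7=2:  p_7=2·7645+5189=20479,  q_7=2·414+281=1109
…
a_9=2:  p_9=2·28124+20479=76727,  q_9=2·1523+1109=4155
a_10=8:  p_10=8·76727+28124=641940,  q_10=8·4155+1523=34763
a_11=1:  p_11=1·641940+76727=718667,  q_11=1·34763+4155=38918
a_12=6:  p_12=6·718667+641940=4953942,  q_12=6·38918+34763=268271
a_13=2:  p_13=2·4953942+718667=10626551,  q_13=2·268271+38918=575460
(x₁, y₁) = (10626551, 575460);  10626551² − 341·575460² = 1 ✓

10626551 575460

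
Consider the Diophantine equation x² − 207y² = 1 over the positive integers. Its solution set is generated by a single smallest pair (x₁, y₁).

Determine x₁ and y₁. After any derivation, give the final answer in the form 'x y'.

d=207: √d = [14; 2,1,1,2,1,1,2,28] (ℓ=8, even), read p_7/q_7
a_0=14:  p_0=14·1+0=14,  q_0=14·0+1=1
a_1=2:  p_1=2·14+1=29,  q_1=2·1+0=2
…
a_3=1:  p_3=1·43+29=72,  q_3=1·3+2=5
a_4=2:  p_4=2·72+43=187,  q_4=2·5+3=13
…
a_6=1:  p_6=1·259+187=446,  q_6=1·18+13=31
a_7=2:  p_7=2·446+259=1151,  q_7=2·31+18=80
(x₁, y₁) = (1151, 80);  1151² − 207·80² = 1 ✓

1151 80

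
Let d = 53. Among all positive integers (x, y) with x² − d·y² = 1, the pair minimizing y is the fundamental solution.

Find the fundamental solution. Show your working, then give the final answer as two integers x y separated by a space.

√53 = [7; 3,1,1,3,14, …], period ℓ=5 (odd) → k=9
k=0  a_k=7  p_k/q_k = 7/1
…
k=2  a_k=1  p_k/q_k = 29/4
k=3  a_k=1  p_k/q_k = 51/7
…
k=5  a_k=14  p_k/q_k = 2599/357
…
k=8  a_k=1  p_k/q_k = 18557/2549
k=9  a_k=3  p_k/q_k = 66249/9100
→ (66249, 9100).  Check: 66249²=4388930001, 53·9100²=4388930000, difference 1.

66249 9100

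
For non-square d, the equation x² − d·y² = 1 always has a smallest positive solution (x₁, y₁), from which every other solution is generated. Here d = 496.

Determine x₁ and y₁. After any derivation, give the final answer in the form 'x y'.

√496 → a₀=22, period (3,1,2,4,1,…,1,3,44); ℓ=16 even so k=15
a_0=22:  p_0=22·1+0=22,  q_0=22·0+1=1
a_1=3:  p_1=3·22+1=67,  q_1=3·1+0=3
a_2=1:  p_2=1·67+22=89,  q_2=1·3+1=4
…
a_4=4:  p_4=4·245+89=1069,  q_4=4·11+4=48
a_5=1:  p_5=1·1069+245=1314,  q_5=1·48+11=59
a_6=1:  p_6=1·1314+1069=2383,  q_6=1·59+48=107
a_7=2:  p_7=2·2383+1314=6080,  q_7=2·107+59=273
a_8=2:  p_8=2·6080+2383=14543,  q_8=2·273+107=653
a_9=2:  p_9=2·14543+6080=35166,  q_9=2·653+273=1579
a_10=1:  p_10=1·35166+14543=49709,  q_10=1·1579+653=2232
a_11=1:  p_11=1·49709+35166=84875,  q_11=1·2232+1579=3811
a_12=4:  p_12=4·84875+49709=389209,  q_12=4·3811+2232=17476
a_13=2:  p_13=2·389209+84875=863293,  q_13=2·17476+3811=38763
a_14=1:  p_14=1·863293+389209=1252502,  q_14=1·38763+17476=56239
a_15=3:  p_15=3·1252502+863293=4620799,  q_15=3·56239+38763=207480
→ (4620799, 207480).  Check: 4620799²=21351783398401, 496·207480²=21351783398400, difference 1.

4620799 207480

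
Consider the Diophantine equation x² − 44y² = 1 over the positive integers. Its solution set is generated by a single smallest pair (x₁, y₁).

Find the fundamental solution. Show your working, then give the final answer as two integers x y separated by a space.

199 30

d=44: √d = [6; 1,1,1,2,1,1,1,12] (ℓ=8, even), read p_7/q_7
step 0: (6, 1)  from 6·(1,0) + (0,1)
…
step 6: (126, 19)  from 1·(73,11) + (53,8)
step 7: (199, 30)  from 1·(126,19) + (73,11)
(x₁, y₁) = (199, 30);  199² − 44·30² = 1 ✓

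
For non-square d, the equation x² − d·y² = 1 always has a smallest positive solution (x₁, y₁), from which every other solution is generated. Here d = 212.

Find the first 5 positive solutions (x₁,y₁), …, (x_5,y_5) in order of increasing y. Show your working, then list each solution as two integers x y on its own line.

[14; 1,1,3,1,1,…,1,1,28] for √212; ℓ=14 ⇒ convergent index 13
step 0: (14, 1)  from 14·(1,0) + (0,1)
step 1: (15, 1)  from 1·(14,1) + (1,0)
…
step 7: (2417, 166)  from 6·(364,25) + (233,16)
…
step 10: (7979, 548)  from 1·(5198,357) + (2781,191)
…
step 12: (37114, 2549)  from 1·(29135,2001) + (7979,548)
step 13: (66249, 4550)  from 1·(37114,2549) + (29135,2001)
(x₁, y₁) = (66249, 4550);  66249² − 212·4550² = 1 ✓
(x_2, y_2) = (66249·66249 + 212·4550·4550, 66249·4550 + 4550·66249) = (8777860001, 602865900)
(x_3, y_3) = (66249·8777860001 + 212·4550·602865900, 66249·602865900 + 4550·8777860001) = (1163048894346249, 79878526013650)
(x_4, y_4) = (66249·1163048894346249 + 212·4550·79878526013650, 66249·79878526013650 + 4550·1163048894346249) = (154101652394311440001, 10583744939153731800)
(x_5, y_5) = (66249·154101652394311440001 + 212·4550·10583744939153731800, 66249·10583744939153731800 + 4550·154101652394311440001) = (20418160737778428282906249, 1402325036868112630022750)

66249 4550
8777860001 602865900
1163048894346249 79878526013650
154101652394311440001 10583744939153731800
20418160737778428282906249 1402325036868112630022750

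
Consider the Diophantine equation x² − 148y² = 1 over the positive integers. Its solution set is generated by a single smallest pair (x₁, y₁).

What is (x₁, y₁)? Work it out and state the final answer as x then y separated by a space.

73 6

√148 = [12; 6,24, …], period ℓ=2 (even) → k=1
a_0=12:  p_0=12·1+0=12,  q_0=12·0+1=1
a_1=6:  p_1=6·12+1=73,  q_1=6·1+0=6
(x₁, y₁) = (73, 6);  73² − 148·6² = 1 ✓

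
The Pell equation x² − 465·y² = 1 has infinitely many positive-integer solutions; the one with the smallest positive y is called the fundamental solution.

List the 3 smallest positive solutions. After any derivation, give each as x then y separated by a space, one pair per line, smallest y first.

√465 = [21; 1,1,3,2,2,2,3,1,1,42, …], period ℓ=10 (even) → k=9
a_0=21:  p_0=21·1+0=21,  q_0=21·0+1=1
…
a_3=3:  p_3=3·43+22=151,  q_3=3·2+1=7
a_4=2:  p_4=2·151+43=345,  q_4=2·7+2=16
…
a_8=1:  p_8=1·6922+2027=8949,  q_8=1·321+94=415
a_9=1:  p_9=1·8949+6922=15871,  q_9=1·415+321=736
fundamental: x₁=15871, y₁=736  (since 251888641 − 465·541696 = 1)
(x_2, y_2) = (15871·15871 + 465·736·736, 15871·736 + 736·15871) = (503777281, 23362112)
(x_3, y_3) = (15871·503777281 + 465·736·23362112, 15871·23362112 + 736·503777281) = (15990898437631, 741560158368)

15871 736
503777281 23362112
15990898437631 741560158368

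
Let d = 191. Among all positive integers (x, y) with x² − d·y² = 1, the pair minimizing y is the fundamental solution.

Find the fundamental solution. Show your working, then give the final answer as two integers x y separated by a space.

8994000 650783

d=191: √d = [13; 1,4,1,1,3,…,4,1,26] (ℓ=16, even), read p_15/q_15
i=0: a=13 ⇒ p=13, q=1
…
i=6: a=2 ⇒ p=1230, q=89
…
i=8: a=13 ⇒ p=40217, q=2910
…
i=11: a=3 ⇒ p=704682, q=50989
i=12: a=1 ⇒ p=911765, q=65973
…
i=14: a=4 ⇒ p=7377553, q=533821
i=15: a=1 ⇒ p=8994000, q=650783
(x₁, y₁) = (8994000, 650783);  8994000² − 191·650783² = 1 ✓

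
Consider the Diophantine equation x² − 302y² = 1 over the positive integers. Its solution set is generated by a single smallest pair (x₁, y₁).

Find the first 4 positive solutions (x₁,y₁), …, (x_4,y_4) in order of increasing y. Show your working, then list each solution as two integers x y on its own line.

d=302: √d = [17; 2,1,1,1,4,…,1,2,34] (ℓ=16, even), read p_15/q_15
step 0: (17, 1)  from 17·(1,0) + (0,1)
…
step 2: (52, 3)  from 1·(35,2) + (17,1)
…
step 4: (139, 8)  from 1·(87,5) + (52,3)
step 5: (643, 37)  from 4·(139,8) + (87,5)
…
step 7: (2068, 119)  from 1·(1425,82) + (643,37)
step 8: (34513, 1986)  from 16·(2068,119) + (1425,82)
…
step 10: (107675, 6196)  from 2·(36581,2105) + (34513,1986)
…
step 13: (1042237, 59974)  from 1·(574956,33085) + (467281,26889)
step 14: (1617193, 93059)  from 1·(1042237,59974) + (574956,33085)
step 15: (4276623, 246092)  from 2·(1617193,93059) + (1042237,59974)
(x₁, y₁) = (4276623, 246092);  4276623² − 302·246092² = 1 ✓
(x_2, y_2) = (4276623·4276623 + 302·246092·246092, 4276623·246092 + 246092·4276623) = (36579008568257, 2104885414632)
(x_3, y_3) = (4276623·36579008568257 + 302·246092·2104885414632, 4276623·2104885414632 + 246092·36579008568257) = (312869258720405635599, 18003602753159249380)
(x_4, y_4) = (4276623·312869258720405635599 + 302·246092·18003602753159249380, 4276623·18003602753159249380 + 246092·312869258720405635599) = (2676047735673238042056036097, 153989243234046232237072848)

4276623 246092
36579008568257 2104885414632
312869258720405635599 18003602753159249380
2676047735673238042056036097 153989243234046232237072848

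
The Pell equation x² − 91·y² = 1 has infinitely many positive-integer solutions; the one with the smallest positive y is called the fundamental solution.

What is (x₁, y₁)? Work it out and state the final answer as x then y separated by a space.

√91 → a₀=9, period (1,1,5,1,5,1,1,18); ℓ=8 even so k=7
a_0=9:  p_0=9·1+0=9,  q_0=9·0+1=1
…
a_5=5:  p_5=5·124+105=725,  q_5=5·13+11=76
a_6=1:  p_6=1·725+124=849,  q_6=1·76+13=89
a_7=1:  p_7=1·849+725=1574,  q_7=1·89+76=165
(x₁, y₁) = (1574, 165);  1574² − 91·165² = 1 ✓

1574 165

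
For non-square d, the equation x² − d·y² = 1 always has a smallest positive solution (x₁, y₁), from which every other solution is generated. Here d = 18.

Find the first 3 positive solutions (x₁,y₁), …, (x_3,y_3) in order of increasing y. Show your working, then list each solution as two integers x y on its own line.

[4; 4,8] for √18; ℓ=2 ⇒ convergent index 1
step 0: (4, 1)  from 4·(1,0) + (0,1)
step 1: (17, 4)  from 4·(4,1) + (1,0)
fundamental: x₁=17, y₁=4  (since 289 − 18·16 = 1)
(17+4√18)^2 = 577 + 136√18
(17+4√18)^3 = 19601 + 4620√18

17 4
577 136
19601 4620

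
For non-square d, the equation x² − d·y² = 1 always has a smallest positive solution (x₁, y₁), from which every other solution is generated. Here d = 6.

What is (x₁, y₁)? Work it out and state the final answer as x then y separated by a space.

5 2

[2; 2,4] for √6; ℓ=2 ⇒ convergent index 1
i=0: a=2 ⇒ p=2, q=1
i=1: a=2 ⇒ p=5, q=2
(x₁, y₁) = (5, 2);  5² − 6·2² = 1 ✓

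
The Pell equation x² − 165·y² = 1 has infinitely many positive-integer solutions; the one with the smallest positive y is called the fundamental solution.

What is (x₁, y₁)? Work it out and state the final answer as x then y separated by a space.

1079 84

√165 = [12; 1,5,2,5,1,24, …], period ℓ=6 (even) → k=5
a_0=12:  p_0=12·1+0=12,  q_0=12·0+1=1
…
a_3=2:  p_3=2·77+13=167,  q_3=2·6+1=13
a_4=5:  p_4=5·167+77=912,  q_4=5·13+6=71
a_5=1:  p_5=1·912+167=1079,  q_5=1·71+13=84
fundamental: x₁=1079, y₁=84  (since 1164241 − 165·7056 = 1)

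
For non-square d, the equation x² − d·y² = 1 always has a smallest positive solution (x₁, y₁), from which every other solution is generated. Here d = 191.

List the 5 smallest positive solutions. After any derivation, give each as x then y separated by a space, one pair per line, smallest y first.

8994000 650783
161784071999999 11706284604000
2910171887135973018000 210572647456751349217
52348171905801720863712000001 3787780782452031563430792000
941638916241558444724564320044970000 68134600714746933190345629744650783

√191 → a₀=13, period (1,4,1,1,3,…,4,1,26); ℓ=16 even so k=15
a_0=13:  p_0=13·1+0=13,  q_0=13·0+1=1
…
a_2=4:  p_2=4·14+13=69,  q_2=4·1+1=5
a_3=1:  p_3=1·69+14=83,  q_3=1·5+1=6
a_4=1:  p_4=1·83+69=152,  q_4=1·6+5=11
a_5=3:  p_5=3·152+83=539,  q_5=3·11+6=39
…
a_7=2:  p_7=2·1230+539=2999,  q_7=2·89+39=217
a_8=13:  p_8=13·2999+1230=40217,  q_8=13·217+89=2910
…
a_10=2:  p_10=2·83433+40217=207083,  q_10=2·6037+2910=14984
a_11=3:  p_11=3·207083+83433=704682,  q_11=3·14984+6037=50989
…
a_13=1:  p_13=1·911765+704682=1616447,  q_13=1·65973+50989=116962
a_14=4:  p_14=4·1616447+911765=7377553,  q_14=4·116962+65973=533821
a_15=1:  p_15=1·7377553+1616447=8994000,  q_15=1·533821+116962=650783
→ (8994000, 650783).  Check: 8994000²=80892036000000, 191·650783²=80892035999999, difference 1.
(8994000+650783√191)^2 = 161784071999999 + 11706284604000√191
(8994000+650783√191)^3 = 2910171887135973018000 + 210572647456751349217√191
(8994000+650783√191)^4 = 52348171905801720863712000001 + 3787780782452031563430792000√191
(8994000+650783√191)^5 = 941638916241558444724564320044970000 + 68134600714746933190345629744650783√191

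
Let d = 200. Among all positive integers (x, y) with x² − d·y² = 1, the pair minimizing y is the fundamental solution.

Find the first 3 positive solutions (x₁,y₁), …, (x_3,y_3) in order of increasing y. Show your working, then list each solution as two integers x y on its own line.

[14; 7,28] for √200; ℓ=2 ⇒ convergent index 1
k=0  a_k=14  p_k/q_k = 14/1
k=1  a_k=7  p_k/q_k = 99/7
(x₁, y₁) = (99, 7);  99² − 200·7² = 1 ✓
(x_2, y_2) = (99·99 + 200·7·7, 99·7 + 7·99) = (19601, 1386)
(x_3, y_3) = (99·19601 + 200·7·1386, 99·1386 + 7·19601) = (3880899, 274421)

99 7
19601 1386
3880899 274421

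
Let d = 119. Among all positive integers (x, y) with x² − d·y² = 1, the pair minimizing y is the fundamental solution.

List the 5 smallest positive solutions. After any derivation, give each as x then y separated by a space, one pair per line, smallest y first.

√119 → a₀=10, period (1,9,1,20); ℓ=4 even so k=3
a_0=10:  p_0=10·1+0=10,  q_0=10·0+1=1
a_1=1:  p_1=1·10+1=11,  q_1=1·1+0=1
a_2=9:  p_2=9·11+10=109,  q_2=9·1+1=10
a_3=1:  p_3=1·109+11=120,  q_3=1·10+1=11
→ (120, 11).  Check: 120²=14400, 119·11²=14399, difference 1.
n=2: (120,11)∘(120,11) = (120·120+119·11·11, 120·11+11·120) = (28799,2640)
n=3: (28799,2640)∘(120,11) = (120·28799+119·11·2640, 120·2640+11·28799) = (6911640,633589)
n=4: (6911640,633589)∘(120,11) = (120·6911640+119·11·633589, 120·633589+11·6911640) = (1658764801,152058720)
n=5: (1658764801,152058720)∘(120,11) = (120·1658764801+119·11·152058720, 120·152058720+11·1658764801) = (398096640600,36493459211)

120 11
28799 2640
6911640 633589
1658764801 152058720
398096640600 36493459211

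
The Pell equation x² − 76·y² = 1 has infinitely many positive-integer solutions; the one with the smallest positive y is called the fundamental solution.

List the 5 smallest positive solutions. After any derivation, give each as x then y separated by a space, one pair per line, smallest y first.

57799 6630
6681448801 766414740
772362118440199 88596011107890
89283516160768675201 10241521691283453480
10320995900380175197444999 1183899424380388644273150

[8; 1,2,1,1,5,4,5,1,1,2,1,16] for √76; ℓ=12 ⇒ convergent index 11
a_0=8:  p_0=8·1+0=8,  q_0=8·0+1=1
…
a_2=2:  p_2=2·9+8=26,  q_2=2·1+1=3
…
a_4=1:  p_4=1·35+26=61,  q_4=1·4+3=7
a_5=5:  p_5=5·61+35=340,  q_5=5·7+4=39
…
a_9=1:  p_9=1·8866+7445=16311,  q_9=1·1017+854=1871
a_10=2:  p_10=2·16311+8866=41488,  q_10=2·1871+1017=4759
a_11=1:  p_11=1·41488+16311=57799,  q_11=1·4759+1871=6630
(x₁, y₁) = (57799, 6630);  57799² − 76·6630² = 1 ✓
(x_2, y_2) = (57799·57799 + 76·6630·6630, 57799·6630 + 6630·57799) = (6681448801, 766414740)
(x_3, y_3) = (57799·6681448801 + 76·6630·766414740, 57799·766414740 + 6630·6681448801) = (772362118440199, 88596011107890)
(x_4, y_4) = (57799·772362118440199 + 76·6630·88596011107890, 57799·88596011107890 + 6630·772362118440199) = (89283516160768675201, 10241521691283453480)
(x_5, y_5) = (57799·89283516160768675201 + 76·6630·10241521691283453480, 57799·10241521691283453480 + 6630·89283516160768675201) = (10320995900380175197444999, 1183899424380388644273150)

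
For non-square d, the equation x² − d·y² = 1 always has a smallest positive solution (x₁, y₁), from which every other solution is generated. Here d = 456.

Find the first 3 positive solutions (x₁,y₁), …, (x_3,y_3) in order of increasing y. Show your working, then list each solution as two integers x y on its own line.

d=456: √d = [21; 2,1,4,1,2,42] (ℓ=6, even), read p_5/q_5
a_0=21:  p_0=21·1+0=21,  q_0=21·0+1=1
…
a_2=1:  p_2=1·43+21=64,  q_2=1·2+1=3
…
a_4=1:  p_4=1·299+64=363,  q_4=1·14+3=17
a_5=2:  p_5=2·363+299=1025,  q_5=2·17+14=48
→ (1025, 48).  Check: 1025²=1050625, 456·48²=1050624, difference 1.
(1025+48√456)^2 = 2101249 + 98400√456
(1025+48√456)^3 = 4307559425 + 201719952√456

1025 48
2101249 98400
4307559425 201719952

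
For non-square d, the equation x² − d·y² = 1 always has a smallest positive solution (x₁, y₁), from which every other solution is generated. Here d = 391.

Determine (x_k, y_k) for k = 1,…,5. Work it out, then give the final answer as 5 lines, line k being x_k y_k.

√391 → a₀=19, period (1,3,2,2,1,…,3,1,38); ℓ=16 even so k=15
step 0: (19, 1)  from 19·(1,0) + (0,1)
…
step 8: (52519, 2656)  from 19·(2709,137) + (1048,53)
…
step 10: (160266, 8105)  from 1·(107747,5449) + (52519,2656)
step 11: (268013, 13554)  from 1·(160266,8105) + (107747,5449)
…
step 14: (5678083, 287153)  from 3·(1660597,83980) + (696292,35213)
step 15: (7338680, 371133)  from 1·(5678083,287153) + (1660597,83980)
(x₁, y₁) = (7338680, 371133);  7338680² − 391·371133² = 1 ✓
n=2: (7338680,371133)∘(7338680,371133) = (7338680·7338680+391·371133·371133, 7338680·371133+371133·7338680) = (107712448284799,5447252648880)
n=3: (107712448284799,5447252648880)∘(7338680,371133) = (7338680·107712448284799+391·371133·5447252648880, 7338680·5447252648880+371133·107712448284799) = (1580934379957370111960,79951288138564985667)
n=4: (1580934379957370111960,79951288138564985667)∘(7338680,371133) = (7338680·1580934379957370111960+391·371133·79951288138564985667, 7338680·79951288138564985667+371133·1580934379957370111960) = (23203943031010998074028940801,1173473838473442730776750240)
n=5: (23203943031010998074028940801,1173473838473442730776750240)∘(7338680,371133) = (7338680·23203943031010998074028940801+391·371133·1173473838473442730776750240, 7338680·1173473838473442730776750240+371133·23203943031010998074028940801) = (340572625285638001757449457184853400,17223497977856489447705304337580733)

7338680 371133
107712448284799 5447252648880
1580934379957370111960 79951288138564985667
23203943031010998074028940801 1173473838473442730776750240
340572625285638001757449457184853400 17223497977856489447705304337580733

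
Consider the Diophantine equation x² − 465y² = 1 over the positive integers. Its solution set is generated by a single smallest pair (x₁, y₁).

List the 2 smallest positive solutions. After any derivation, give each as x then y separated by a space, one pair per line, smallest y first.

d=465: √d = [21; 1,1,3,2,2,2,3,1,1,42] (ℓ=10, even), read p_9/q_9
k=0  a_k=21  p_k/q_k = 21/1
k=1  a_k=1  p_k/q_k = 22/1
…
k=3  a_k=3  p_k/q_k = 151/7
k=4  a_k=2  p_k/q_k = 345/16
k=5  a_k=2  p_k/q_k = 841/39
…
k=7  a_k=3  p_k/q_k = 6922/321
k=8  a_k=1  p_k/q_k = 8949/415
k=9  a_k=1  p_k/q_k = 15871/736
(x₁, y₁) = (15871, 736);  15871² − 465·736² = 1 ✓
(x_2, y_2) = (15871·15871 + 465·736·736, 15871·736 + 736·15871) = (503777281, 23362112)

15871 736
503777281 23362112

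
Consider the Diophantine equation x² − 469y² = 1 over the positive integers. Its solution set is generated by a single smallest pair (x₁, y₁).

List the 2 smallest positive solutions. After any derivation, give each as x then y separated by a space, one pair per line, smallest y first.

137215 6336
37655912449 1738788480

d=469: √d = [21; 1,1,1,10,6,10,1,1,1,42] (ℓ=10, even), read p_9/q_9
step 0: (21, 1)  from 21·(1,0) + (0,1)
step 1: (22, 1)  from 1·(21,1) + (1,0)
step 2: (43, 2)  from 1·(22,1) + (21,1)
step 3: (65, 3)  from 1·(43,2) + (22,1)
…
step 6: (42923, 1982)  from 10·(4223,195) + (693,32)
step 7: (47146, 2177)  from 1·(42923,1982) + (4223,195)
step 8: (90069, 4159)  from 1·(47146,2177) + (42923,1982)
step 9: (137215, 6336)  from 1·(90069,4159) + (47146,2177)
(x₁, y₁) = (137215, 6336);  137215² − 469·6336² = 1 ✓
(x_2, y_2) = (137215·137215 + 469·6336·6336, 137215·6336 + 6336·137215) = (37655912449, 1738788480)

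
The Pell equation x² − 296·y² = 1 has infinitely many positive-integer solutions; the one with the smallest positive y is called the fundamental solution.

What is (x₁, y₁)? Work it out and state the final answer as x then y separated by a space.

3699 215

√296 → a₀=17, period (4,1,7,1,4,34); ℓ=6 even so k=5
k=0  a_k=17  p_k/q_k = 17/1
k=1  a_k=4  p_k/q_k = 69/4
…
k=3  a_k=7  p_k/q_k = 671/39
k=4  a_k=1  p_k/q_k = 757/44
k=5  a_k=4  p_k/q_k = 3699/215
(x₁, y₁) = (3699, 215);  3699² − 296·215² = 1 ✓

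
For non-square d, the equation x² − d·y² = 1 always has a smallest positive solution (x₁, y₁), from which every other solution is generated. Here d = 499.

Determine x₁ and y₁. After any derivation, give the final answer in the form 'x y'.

4490 201

[22; 2,1,21,1,2,44] for √499; ℓ=6 ⇒ convergent index 5
a_0=22:  p_0=22·1+0=22,  q_0=22·0+1=1
a_1=2:  p_1=2·22+1=45,  q_1=2·1+0=2
…
a_4=1:  p_4=1·1452+67=1519,  q_4=1·65+3=68
a_5=2:  p_5=2·1519+1452=4490,  q_5=2·68+65=201
→ (4490, 201).  Check: 4490²=20160100, 499·201²=20160099, difference 1.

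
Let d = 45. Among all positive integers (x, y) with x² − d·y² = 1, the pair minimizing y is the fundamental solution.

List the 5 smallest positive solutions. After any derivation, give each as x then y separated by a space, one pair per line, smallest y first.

[6; 1,2,2,2,1,12] for √45; ℓ=6 ⇒ convergent index 5
step 0: (6, 1)  from 6·(1,0) + (0,1)
step 1: (7, 1)  from 1·(6,1) + (1,0)
…
step 3: (47, 7)  from 2·(20,3) + (7,1)
step 4: (114, 17)  from 2·(47,7) + (20,3)
step 5: (161, 24)  from 1·(114,17) + (47,7)
(x₁, y₁) = (161, 24);  161² − 45·24² = 1 ✓
(x_2, y_2) = (161·161 + 45·24·24, 161·24 + 24·161) = (51841, 7728)
(x_3, y_3) = (161·51841 + 45·24·7728, 161·7728 + 24·51841) = (16692641, 2488392)
(x_4, y_4) = (161·16692641 + 45·24·2488392, 161·2488392 + 24·16692641) = (5374978561, 801254496)
(x_5, y_5) = (161·5374978561 + 45·24·801254496, 161·801254496 + 24·5374978561) = (1730726404001, 258001459320)

161 24
51841 7728
16692641 2488392
5374978561 801254496
1730726404001 258001459320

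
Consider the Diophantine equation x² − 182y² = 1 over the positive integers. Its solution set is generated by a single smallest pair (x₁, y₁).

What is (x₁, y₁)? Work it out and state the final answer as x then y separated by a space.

[13; 2,26] for √182; ℓ=2 ⇒ convergent index 1
a_0=13:  p_0=13·1+0=13,  q_0=13·0+1=1
a_1=2:  p_1=2·13+1=27,  q_1=2·1+0=2
(x₁, y₁) = (27, 2);  27² − 182·2² = 1 ✓

27 2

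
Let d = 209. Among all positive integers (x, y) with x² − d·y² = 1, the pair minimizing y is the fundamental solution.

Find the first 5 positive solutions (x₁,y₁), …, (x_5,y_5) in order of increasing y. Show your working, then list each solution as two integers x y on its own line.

46551 3220
4333991201 299788440
403503248748951 27910903337660
37566959460690844801 2598560922243032880
3497559059305735783913751 241931218954759943856100

d=209: √d = [14; 2,5,3,2,3,5,2,28] (ℓ=8, even), read p_7/q_7
a_0=14:  p_0=14·1+0=14,  q_0=14·0+1=1
a_1=2:  p_1=2·14+1=29,  q_1=2·1+0=2
a_2=5:  p_2=5·29+14=159,  q_2=5·2+1=11
…
a_5=3:  p_5=3·1171+506=4019,  q_5=3·81+35=278
a_6=5:  p_6=5·4019+1171=21266,  q_6=5·278+81=1471
a_7=2:  p_7=2·21266+4019=46551,  q_7=2·1471+278=3220
(x₁, y₁) = (46551, 3220);  46551² − 209·3220² = 1 ✓
n=2: (46551,3220)∘(46551,3220) = (46551·46551+209·3220·3220, 46551·3220+3220·46551) = (4333991201,299788440)
n=3: (4333991201,299788440)∘(46551,3220) = (46551·4333991201+209·3220·299788440, 46551·299788440+3220·4333991201) = (403503248748951,27910903337660)
n=4: (403503248748951,27910903337660)∘(46551,3220) = (46551·403503248748951+209·3220·27910903337660, 46551·27910903337660+3220·403503248748951) = (37566959460690844801,2598560922243032880)
n=5: (37566959460690844801,2598560922243032880)∘(46551,3220) = (46551·37566959460690844801+209·3220·2598560922243032880, 46551·2598560922243032880+3220·37566959460690844801) = (3497559059305735783913751,241931218954759943856100)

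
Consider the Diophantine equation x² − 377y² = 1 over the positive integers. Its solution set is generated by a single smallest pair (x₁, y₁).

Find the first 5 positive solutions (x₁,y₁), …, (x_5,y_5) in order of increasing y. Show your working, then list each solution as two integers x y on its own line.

√377 → a₀=19, period (2,2,2,38); ℓ=4 even so k=3
i=0: a=19 ⇒ p=19, q=1
…
i=2: a=2 ⇒ p=97, q=5
i=3: a=2 ⇒ p=233, q=12
→ (233, 12).  Check: 233²=54289, 377·12²=54288, difference 1.
(233+12√377)^2 = 108577 + 5592√377
(233+12√377)^3 = 50596649 + 2605860√377
(233+12√377)^4 = 23577929857 + 1214325168√377
(233+12√377)^5 = 10987264716713 + 565872922428√377

233 12
108577 5592
50596649 2605860
23577929857 1214325168
10987264716713 565872922428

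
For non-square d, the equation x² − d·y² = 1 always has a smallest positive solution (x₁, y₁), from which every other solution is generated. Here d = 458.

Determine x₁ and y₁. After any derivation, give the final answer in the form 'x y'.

22899 1070

d=458: √d = [21; 2,2,42] (ℓ=3, odd), read p_5/q_5
step 0: (21, 1)  from 21·(1,0) + (0,1)
…
step 2: (107, 5)  from 2·(43,2) + (21,1)
…
step 4: (9181, 429)  from 2·(4537,212) + (107,5)
step 5: (22899, 1070)  from 2·(9181,429) + (4537,212)
fundamental: x₁=22899, y₁=1070  (since 524364201 − 458·1144900 = 1)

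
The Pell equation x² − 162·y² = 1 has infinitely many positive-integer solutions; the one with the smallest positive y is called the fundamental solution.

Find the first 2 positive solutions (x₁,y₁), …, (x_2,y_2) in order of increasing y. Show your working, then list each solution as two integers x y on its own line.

[12; 1,2,1,2,12,2,1,2,1,24] for √162; ℓ=10 ⇒ convergent index 9
k=0  a_k=12  p_k/q_k = 12/1
k=1  a_k=1  p_k/q_k = 13/1
…
k=3  a_k=1  p_k/q_k = 51/4
k=4  a_k=2  p_k/q_k = 140/11
k=5  a_k=12  p_k/q_k = 1731/136
k=6  a_k=2  p_k/q_k = 3602/283
…
k=8  a_k=2  p_k/q_k = 14268/1121
k=9  a_k=1  p_k/q_k = 19601/1540
→ (19601, 1540).  Check: 19601²=384199201, 162·1540²=384199200, difference 1.
(19601+1540√162)^2 = 768398401 + 60371080√162

19601 1540
768398401 60371080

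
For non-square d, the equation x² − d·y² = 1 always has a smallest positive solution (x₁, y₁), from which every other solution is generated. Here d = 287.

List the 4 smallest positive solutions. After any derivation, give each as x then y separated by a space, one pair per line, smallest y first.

[16; 1,15,1,32] for √287; ℓ=4 ⇒ convergent index 3
i=0: a=16 ⇒ p=16, q=1
…
i=2: a=15 ⇒ p=271, q=16
i=3: a=1 ⇒ p=288, q=17
→ (288, 17).  Check: 288²=82944, 287·17²=82943, difference 1.
(x_2, y_2) = (288·288 + 287·17·17, 288·17 + 17·288) = (165887, 9792)
(x_3, y_3) = (288·165887 + 287·17·9792, 288·9792 + 17·165887) = (95550624, 5640175)
(x_4, y_4) = (288·95550624 + 287·17·5640175, 288·5640175 + 17·95550624) = (55036993537, 3248731008)

288 17
165887 9792
95550624 5640175
55036993537 3248731008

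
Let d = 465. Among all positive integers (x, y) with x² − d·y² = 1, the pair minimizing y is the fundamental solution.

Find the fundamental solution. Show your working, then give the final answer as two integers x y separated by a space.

√465 = [21; 1,1,3,2,2,2,3,1,1,42, …], period ℓ=10 (even) → k=9
i=0: a=21 ⇒ p=21, q=1
…
i=2: a=1 ⇒ p=43, q=2
i=3: a=3 ⇒ p=151, q=7
i=4: a=2 ⇒ p=345, q=16
i=5: a=2 ⇒ p=841, q=39
i=6: a=2 ⇒ p=2027, q=94
i=7: a=3 ⇒ p=6922, q=321
i=8: a=1 ⇒ p=8949, q=415
i=9: a=1 ⇒ p=15871, q=736
→ (15871, 736).  Check: 15871²=251888641, 465·736²=251888640, difference 1.

15871 736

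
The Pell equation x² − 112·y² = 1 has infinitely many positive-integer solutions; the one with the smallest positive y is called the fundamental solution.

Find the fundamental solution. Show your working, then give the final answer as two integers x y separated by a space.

127 12

d=112: √d = [10; 1,1,2,1,1,20] (ℓ=6, even), read p_5/q_5
a_0=10:  p_0=10·1+0=10,  q_0=10·0+1=1
…
a_2=1:  p_2=1·11+10=21,  q_2=1·1+1=2
a_3=2:  p_3=2·21+11=53,  q_3=2·2+1=5
a_4=1:  p_4=1·53+21=74,  q_4=1·5+2=7
a_5=1:  p_5=1·74+53=127,  q_5=1·7+5=12
(x₁, y₁) = (127, 12);  127² − 112·12² = 1 ✓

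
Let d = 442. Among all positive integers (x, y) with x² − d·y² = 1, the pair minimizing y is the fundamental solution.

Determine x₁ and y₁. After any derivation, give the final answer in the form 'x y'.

√442 = [21; 42, …], period ℓ=1 (odd) → k=1
i=0: a=21 ⇒ p=21, q=1
i=1: a=42 ⇒ p=883, q=42
→ (883, 42).  Check: 883²=779689, 442·42²=779688, difference 1.

883 42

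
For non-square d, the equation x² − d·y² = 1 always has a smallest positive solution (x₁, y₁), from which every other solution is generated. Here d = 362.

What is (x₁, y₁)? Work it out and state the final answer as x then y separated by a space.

723 38

[19; 38] for √362; ℓ=1 ⇒ convergent index 1
step 0: (19, 1)  from 19·(1,0) + (0,1)
step 1: (723, 38)  from 38·(19,1) + (1,0)
(x₁, y₁) = (723, 38);  723² − 362·38² = 1 ✓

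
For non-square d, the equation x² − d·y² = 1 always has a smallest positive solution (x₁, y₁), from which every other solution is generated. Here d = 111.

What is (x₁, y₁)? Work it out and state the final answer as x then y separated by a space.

295 28

d=111: √d = [10; 1,1,6,1,1,20] (ℓ=6, even), read p_5/q_5
i=0: a=10 ⇒ p=10, q=1
i=1: a=1 ⇒ p=11, q=1
…
i=4: a=1 ⇒ p=158, q=15
i=5: a=1 ⇒ p=295, q=28
fundamental: x₁=295, y₁=28  (since 87025 − 111·784 = 1)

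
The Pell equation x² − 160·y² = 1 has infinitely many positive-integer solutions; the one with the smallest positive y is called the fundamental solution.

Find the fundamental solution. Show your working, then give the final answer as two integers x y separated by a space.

721 57

√160 → a₀=12, period (1,1,1,5,1,1,1,24); ℓ=8 even so k=7
i=0: a=12 ⇒ p=12, q=1
i=1: a=1 ⇒ p=13, q=1
i=2: a=1 ⇒ p=25, q=2
i=3: a=1 ⇒ p=38, q=3
…
i=5: a=1 ⇒ p=253, q=20
i=6: a=1 ⇒ p=468, q=37
i=7: a=1 ⇒ p=721, q=57
(x₁, y₁) = (721, 57);  721² − 160·57² = 1 ✓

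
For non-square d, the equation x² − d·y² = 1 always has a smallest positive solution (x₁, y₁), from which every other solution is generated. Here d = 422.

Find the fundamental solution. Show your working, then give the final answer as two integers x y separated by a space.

7022501 341850

[20; 1,1,5,2,1,…,1,1,40] for √422; ℓ=14 ⇒ convergent index 13
i=0: a=20 ⇒ p=20, q=1
…
i=2: a=1 ⇒ p=41, q=2
i=3: a=5 ⇒ p=226, q=11
i=4: a=2 ⇒ p=493, q=24
i=5: a=1 ⇒ p=719, q=35
…
i=7: a=20 ⇒ p=53719, q=2615
i=8: a=3 ⇒ p=163807, q=7974
i=9: a=1 ⇒ p=217526, q=10589
i=10: a=2 ⇒ p=598859, q=29152
…
i=12: a=1 ⇒ p=3810680, q=185501
i=13: a=1 ⇒ p=7022501, q=341850
(x₁, y₁) = (7022501, 341850);  7022501² − 422·341850² = 1 ✓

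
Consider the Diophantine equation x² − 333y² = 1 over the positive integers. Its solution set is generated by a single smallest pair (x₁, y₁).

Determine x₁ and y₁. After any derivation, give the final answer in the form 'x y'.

73 4

√333 = [18; 4,36, …], period ℓ=2 (even) → k=1
a_0=18:  p_0=18·1+0=18,  q_0=18·0+1=1
a_1=4:  p_1=4·18+1=73,  q_1=4·1+0=4
fundamental: x₁=73, y₁=4  (since 5329 − 333·16 = 1)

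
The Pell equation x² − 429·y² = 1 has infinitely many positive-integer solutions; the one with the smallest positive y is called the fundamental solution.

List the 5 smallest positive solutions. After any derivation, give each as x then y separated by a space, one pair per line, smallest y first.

[20; 1,2,2,9,1,12,1,9,2,2,1,40] for √429; ℓ=12 ⇒ convergent index 11
step 0: (20, 1)  from 20·(1,0) + (0,1)
…
step 2: (62, 3)  from 2·(21,1) + (20,1)
step 3: (145, 7)  from 2·(62,3) + (21,1)
…
step 5: (1512, 73)  from 1·(1367,66) + (145,7)
step 6: (19511, 942)  from 12·(1512,73) + (1367,66)
step 7: (21023, 1015)  from 1·(19511,942) + (1512,73)
step 8: (208718, 10077)  from 9·(21023,1015) + (19511,942)
…
step 10: (1085636, 52415)  from 2·(438459,21169) + (208718,10077)
step 11: (1524095, 73584)  from 1·(1085636,52415) + (438459,21169)
(x₁, y₁) = (1524095, 73584);  1524095² − 429·73584² = 1 ✓
(1524095+73584√429)^2 = 4645731138049 + 224298012960√429
(1524095+73584√429)^3 = 14161071197688057215 + 683702960124468816√429
(1524095+73584√429)^4 = 43165635614076113391052801 + 2084056526021580302230080√429
(1524095+73584√429)^5 = 131577058822456507006275549422975 + 6352600262053037158494583086384√429

1524095 73584
4645731138049 224298012960
14161071197688057215 683702960124468816
43165635614076113391052801 2084056526021580302230080
131577058822456507006275549422975 6352600262053037158494583086384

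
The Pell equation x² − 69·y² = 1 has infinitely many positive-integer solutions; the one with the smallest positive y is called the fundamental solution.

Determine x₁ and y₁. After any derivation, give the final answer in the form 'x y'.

√69 → a₀=8, period (3,3,1,4,1,3,3,16); ℓ=8 even so k=7
step 0: (8, 1)  from 8·(1,0) + (0,1)
…
step 2: (83, 10)  from 3·(25,3) + (8,1)
…
step 4: (515, 62)  from 4·(108,13) + (83,10)
…
step 6: (2384, 287)  from 3·(623,75) + (515,62)
step 7: (7775, 936)  from 3·(2384,287) + (623,75)
→ (7775, 936).  Check: 7775²=60450625, 69·936²=60450624, difference 1.

7775 936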